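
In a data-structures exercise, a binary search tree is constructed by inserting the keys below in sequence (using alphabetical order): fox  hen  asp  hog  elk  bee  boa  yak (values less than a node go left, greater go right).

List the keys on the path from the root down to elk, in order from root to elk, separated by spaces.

Resulting structure (node: left, right):
  fox: L=asp, R=hen
  hen: L=–, R=hog
  asp: L=–, R=elk
  hog: L=–, R=yak
  elk: L=bee, R=–
  bee: L=–, R=boa
  boa: L=–, R=–
  yak: L=–, R=–

fox asp elk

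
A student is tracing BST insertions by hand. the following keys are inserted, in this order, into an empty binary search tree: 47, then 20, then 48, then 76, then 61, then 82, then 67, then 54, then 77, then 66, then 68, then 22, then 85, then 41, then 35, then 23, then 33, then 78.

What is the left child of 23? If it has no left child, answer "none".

none

Insert 47: tree is empty, so 47 becomes the root.
Insert 20: 20 < 47 → go left. Place as left child of 47.
Insert 48: 48 > 47 → go right. Place as right child of 47.
Insert 76: 76 > 47 → go right; 76 > 48 → go right. Place as right child of 48.
Insert 61: 61 > 47 → go right; 61 > 48 → go right; 61 < 76 → go left. Place as left child of 76.
Insert 82: 82 > 47 → go right; 82 > 48 → go right; 82 > 76 → go right. Place as right child of 76.
Insert 67: 67 > 47 → go right; 67 > 48 → go right; 67 < 76 → go left; 67 > 61 → go right. Place as right child of 61.
Insert 54: 54 > 47 → go right; 54 > 48 → go right; 54 < 76 → go left; 54 < 61 → go left. Place as left child of 61.
Insert 77: 77 > 47 → go right; 77 > 48 → go right; 77 > 76 → go right; 77 < 82 → go left. Place as left child of 82.
Insert 66: 66 > 47 → go right; 66 > 48 → go right; 66 < 76 → go left; 66 > 61 → go right; 66 < 67 → go left. Place as left child of 67.
Insert 68: 68 > 47 → go right; 68 > 48 → go right; 68 < 76 → go left; 68 > 61 → go right; 68 > 67 → go right. Place as right child of 67.
Insert 22: 22 < 47 → go left; 22 > 20 → go right. Place as right child of 20.
Insert 85: 85 > 47 → go right; 85 > 48 → go right; 85 > 76 → go right; 85 > 82 → go right. Place as right child of 82.
Insert 41: 41 < 47 → go left; 41 > 20 → go right; 41 > 22 → go right. Place as right child of 22.
Insert 35: 35 < 47 → go left; 35 > 20 → go right; 35 > 22 → go right; 35 < 41 → go left. Place as left child of 41.
Insert 23: 23 < 47 → go left; 23 > 20 → go right; 23 > 22 → go right; 23 < 41 → go left; 23 < 35 → go left. Place as left child of 35.
Insert 33: 33 < 47 → go left; 33 > 20 → go right; 33 > 22 → go right; 33 < 41 → go left; 33 < 35 → go left; 33 > 23 → go right. Place as right child of 23.
Insert 78: 78 > 47 → go right; 78 > 48 → go right; 78 > 76 → go right; 78 < 82 → go left; 78 > 77 → go right. Place as right child of 77.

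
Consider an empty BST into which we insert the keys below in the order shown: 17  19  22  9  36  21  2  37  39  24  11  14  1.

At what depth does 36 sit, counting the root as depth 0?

3

17: root
19: right child of 17 (depth 1)
22: right child of 19 (depth 2)
9: left child of 17 (depth 1)
36: right child of 22 (depth 3)
21: left child of 22 (depth 3)
2: left child of 9 (depth 2)
37: right child of 36 (depth 4)
39: right child of 37 (depth 5)
24: left child of 36 (depth 4)
11: right child of 9 (depth 2)
14: right child of 11 (depth 3)
1: left child of 2 (depth 3)

Path to 36: 17 → 19 → 22 → 36, which is 3 edges.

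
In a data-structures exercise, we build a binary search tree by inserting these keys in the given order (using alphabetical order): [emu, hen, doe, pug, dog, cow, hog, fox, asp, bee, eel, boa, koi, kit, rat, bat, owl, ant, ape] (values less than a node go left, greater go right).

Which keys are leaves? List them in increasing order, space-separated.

ape bat boa eel fox kit owl rat

Insert emu: tree is empty, so emu becomes the root.
Insert hen: hen > emu → go right. Place as right child of emu.
Insert doe: doe < emu → go left. Place as left child of emu.
Insert pug: pug > emu → go right; pug > hen → go right. Place as right child of hen.
Insert dog: dog < emu → go left; dog > doe → go right. Place as right child of doe.
Insert cow: cow < emu → go left; cow < doe → go left. Place as left child of doe.
Insert hog: hog > emu → go right; hog > hen → go right; hog < pug → go left. Place as left child of pug.
Insert fox: fox > emu → go right; fox < hen → go left. Place as left child of hen.
Insert asp: asp < emu → go left; asp < doe → go left; asp < cow → go left. Place as left child of cow.
Insert bee: bee < emu → go left; bee < doe → go left; bee < cow → go left; bee > asp → go right. Place as right child of asp.
Insert eel: eel < emu → go left; eel > doe → go right; eel > dog → go right. Place as right child of dog.
Insert boa: boa < emu → go left; boa < doe → go left; boa < cow → go left; boa > asp → go right; boa > bee → go right. Place as right child of bee.
Insert koi: koi > emu → go right; koi > hen → go right; koi < pug → go left; koi > hog → go right. Place as right child of hog.
Insert kit: kit > emu → go right; kit > hen → go right; kit < pug → go left; kit > hog → go right; kit < koi → go left. Place as left child of koi.
Insert rat: rat > emu → go right; rat > hen → go right; rat > pug → go right. Place as right child of pug.
Insert bat: bat < emu → go left; bat < doe → go left; bat < cow → go left; bat > asp → go right; bat < bee → go left. Place as left child of bee.
Insert owl: owl > emu → go right; owl > hen → go right; owl < pug → go left; owl > hog → go right; owl > koi → go right. Place as right child of koi.
Insert ant: ant < emu → go left; ant < doe → go left; ant < cow → go left; ant < asp → go left. Place as left child of asp.
Insert ape: ape < emu → go left; ape < doe → go left; ape < cow → go left; ape < asp → go left; ape > ant → go right. Place as right child of ant.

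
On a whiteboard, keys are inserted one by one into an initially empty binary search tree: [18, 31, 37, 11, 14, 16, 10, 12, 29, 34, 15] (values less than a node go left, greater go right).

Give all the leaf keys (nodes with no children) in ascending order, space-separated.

10 12 15 29 34

Resulting structure (node: left, right):
  18: L=11, R=31
  31: L=29, R=37
  37: L=34, R=–
  11: L=10, R=14
  14: L=12, R=16
  16: L=15, R=–
  10: L=–, R=–
  12: L=–, R=–
  29: L=–, R=–
  34: L=–, R=–
  15: L=–, R=–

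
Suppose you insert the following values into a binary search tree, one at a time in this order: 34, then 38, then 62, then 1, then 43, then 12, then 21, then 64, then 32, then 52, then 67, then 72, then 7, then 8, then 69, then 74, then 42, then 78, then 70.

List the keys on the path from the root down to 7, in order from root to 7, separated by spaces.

Insert 34: tree is empty, so 34 becomes the root.
Insert 38: 38 > 34 → go right. Place as right child of 34.
Insert 62: 62 > 34 → go right; 62 > 38 → go right. Place as right child of 38.
Insert 1: 1 < 34 → go left. Place as left child of 34.
Insert 43: 43 > 34 → go right; 43 > 38 → go right; 43 < 62 → go left. Place as left child of 62.
Insert 12: 12 < 34 → go left; 12 > 1 → go right. Place as right child of 1.
Insert 21: 21 < 34 → go left; 21 > 1 → go right; 21 > 12 → go right. Place as right child of 12.
Insert 64: 64 > 34 → go right; 64 > 38 → go right; 64 > 62 → go right. Place as right child of 62.
Insert 32: 32 < 34 → go left; 32 > 1 → go right; 32 > 12 → go right; 32 > 21 → go right. Place as right child of 21.
Insert 52: 52 > 34 → go right; 52 > 38 → go right; 52 < 62 → go left; 52 > 43 → go right. Place as right child of 43.
Insert 67: 67 > 34 → go right; 67 > 38 → go right; 67 > 62 → go right; 67 > 64 → go right. Place as right child of 64.
Insert 72: 72 > 34 → go right; 72 > 38 → go right; 72 > 62 → go right; 72 > 64 → go right; 72 > 67 → go right. Place as right child of 67.
Insert 7: 7 < 34 → go left; 7 > 1 → go right; 7 < 12 → go left. Place as left child of 12.
Insert 8: 8 < 34 → go left; 8 > 1 → go right; 8 < 12 → go left; 8 > 7 → go right. Place as right child of 7.
Insert 69: 69 > 34 → go right; 69 > 38 → go right; 69 > 62 → go right; 69 > 64 → go right; 69 > 67 → go right; 69 < 72 → go left. Place as left child of 72.
Insert 74: 74 > 34 → go right; 74 > 38 → go right; 74 > 62 → go right; 74 > 64 → go right; 74 > 67 → go right; 74 > 72 → go right. Place as right child of 72.
Insert 42: 42 > 34 → go right; 42 > 38 → go right; 42 < 62 → go left; 42 < 43 → go left. Place as left child of 43.
Insert 78: 78 > 34 → go right; 78 > 38 → go right; 78 > 62 → go right; 78 > 64 → go right; 78 > 67 → go right; 78 > 72 → go right; 78 > 74 → go right. Place as right child of 74.
Insert 70: 70 > 34 → go right; 70 > 38 → go right; 70 > 62 → go right; 70 > 64 → go right; 70 > 67 → go right; 70 < 72 → go left; 70 > 69 → go right. Place as right child of 69.

34 1 12 7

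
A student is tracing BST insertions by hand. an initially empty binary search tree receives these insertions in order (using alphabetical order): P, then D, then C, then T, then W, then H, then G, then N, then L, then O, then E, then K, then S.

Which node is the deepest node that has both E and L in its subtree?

H

P: root
D: left child of P (depth 1)
C: left child of D (depth 2)
T: right child of P (depth 1)
W: right child of T (depth 2)
H: right child of D (depth 2)
G: left child of H (depth 3)
N: right child of H (depth 3)
L: left child of N (depth 4)
O: right child of N (depth 4)
E: left child of G (depth 4)
K: left child of L (depth 5)
S: left child of T (depth 2)

Path to E: P → D → H → G → E
Path to L: P → D → H → N → L
The paths share a prefix ending at H, then split left and right.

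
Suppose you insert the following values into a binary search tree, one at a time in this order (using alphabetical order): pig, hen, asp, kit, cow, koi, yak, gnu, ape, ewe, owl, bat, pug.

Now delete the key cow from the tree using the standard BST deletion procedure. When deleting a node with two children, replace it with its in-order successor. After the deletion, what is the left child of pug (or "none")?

Insert pig: tree is empty, so pig becomes the root.
Insert hen: hen < pig → go left. Place as left child of pig.
Insert asp: asp < pig → go left; asp < hen → go left. Place as left child of hen.
Insert kit: kit < pig → go left; kit > hen → go right. Place as right child of hen.
Insert cow: cow < pig → go left; cow < hen → go left; cow > asp → go right. Place as right child of asp.
Insert koi: koi < pig → go left; koi > hen → go right; koi > kit → go right. Place as right child of kit.
Insert yak: yak > pig → go right. Place as right child of pig.
Insert gnu: gnu < pig → go left; gnu < hen → go left; gnu > asp → go right; gnu > cow → go right. Place as right child of cow.
Insert ape: ape < pig → go left; ape < hen → go left; ape < asp → go left. Place as left child of asp.
Insert ewe: ewe < pig → go left; ewe < hen → go left; ewe > asp → go right; ewe > cow → go right; ewe < gnu → go left. Place as left child of gnu.
Insert owl: owl < pig → go left; owl > hen → go right; owl > kit → go right; owl > koi → go right. Place as right child of koi.
Insert bat: bat < pig → go left; bat < hen → go left; bat > asp → go right; bat < cow → go left. Place as left child of cow.
Insert pug: pug > pig → go right; pug < yak → go left. Place as left child of yak.

Delete cow (two children — replace with in-order successor).
After deletion, pug's left child: none.

none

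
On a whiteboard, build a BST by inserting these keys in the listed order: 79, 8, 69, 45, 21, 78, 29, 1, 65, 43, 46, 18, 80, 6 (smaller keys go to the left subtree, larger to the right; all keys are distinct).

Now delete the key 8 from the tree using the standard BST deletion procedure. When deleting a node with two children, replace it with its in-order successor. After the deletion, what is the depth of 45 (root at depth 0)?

3

Insert 79: tree is empty, so 79 becomes the root.
Insert 8: 8 < 79 → go left. Place as left child of 79.
Insert 69: 69 < 79 → go left; 69 > 8 → go right. Place as right child of 8.
Insert 45: 45 < 79 → go left; 45 > 8 → go right; 45 < 69 → go left. Place as left child of 69.
Insert 21: 21 < 79 → go left; 21 > 8 → go right; 21 < 69 → go left; 21 < 45 → go left. Place as left child of 45.
Insert 78: 78 < 79 → go left; 78 > 8 → go right; 78 > 69 → go right. Place as right child of 69.
Insert 29: 29 < 79 → go left; 29 > 8 → go right; 29 < 69 → go left; 29 < 45 → go left; 29 > 21 → go right. Place as right child of 21.
Insert 1: 1 < 79 → go left; 1 < 8 → go left. Place as left child of 8.
Insert 65: 65 < 79 → go left; 65 > 8 → go right; 65 < 69 → go left; 65 > 45 → go right. Place as right child of 45.
Insert 43: 43 < 79 → go left; 43 > 8 → go right; 43 < 69 → go left; 43 < 45 → go left; 43 > 21 → go right; 43 > 29 → go right. Place as right child of 29.
Insert 46: 46 < 79 → go left; 46 > 8 → go right; 46 < 69 → go left; 46 > 45 → go right; 46 < 65 → go left. Place as left child of 65.
Insert 18: 18 < 79 → go left; 18 > 8 → go right; 18 < 69 → go left; 18 < 45 → go left; 18 < 21 → go left. Place as left child of 21.
Insert 80: 80 > 79 → go right. Place as right child of 79.
Insert 6: 6 < 79 → go left; 6 < 8 → go left; 6 > 1 → go right. Place as right child of 1.

Delete 8 (two children — replace with in-order successor).
After deletion, path to 45: 79 → 18 → 69 → 45.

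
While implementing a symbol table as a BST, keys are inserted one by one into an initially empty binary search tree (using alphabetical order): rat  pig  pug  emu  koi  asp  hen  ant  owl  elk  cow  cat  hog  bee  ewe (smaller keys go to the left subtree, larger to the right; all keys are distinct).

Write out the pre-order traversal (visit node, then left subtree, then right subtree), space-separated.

rat: root
pig: left child of rat (depth 1)
pug: right child of pig (depth 2)
emu: left child of pig (depth 2)
koi: right child of emu (depth 3)
asp: left child of emu (depth 3)
hen: left child of koi (depth 4)
ant: left child of asp (depth 4)
owl: right child of koi (depth 4)
elk: right child of asp (depth 4)
cow: left child of elk (depth 5)
cat: left child of cow (depth 6)
hog: right child of hen (depth 5)
bee: left child of cat (depth 7)
ewe: left child of hen (depth 5)

rat pig emu asp ant elk cow cat bee koi hen ewe hog owl pug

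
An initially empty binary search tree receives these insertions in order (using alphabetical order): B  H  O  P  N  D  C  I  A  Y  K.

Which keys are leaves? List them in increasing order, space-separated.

A C K Y

B: root
H: right child of B (depth 1)
O: right child of H (depth 2)
P: right child of O (depth 3)
N: left child of O (depth 3)
D: left child of H (depth 2)
C: left child of D (depth 3)
I: left child of N (depth 4)
A: left child of B (depth 1)
Y: right child of P (depth 4)
K: right child of I (depth 5)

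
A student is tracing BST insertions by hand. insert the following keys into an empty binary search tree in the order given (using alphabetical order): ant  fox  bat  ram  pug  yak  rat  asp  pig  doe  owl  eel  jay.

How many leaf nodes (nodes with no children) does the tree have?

4

ant: root
fox: right child of ant (depth 1)
bat: left child of fox (depth 2)
ram: right child of fox (depth 2)
pug: left child of ram (depth 3)
yak: right child of ram (depth 3)
rat: left child of yak (depth 4)
asp: left child of bat (depth 3)
pig: left child of pug (depth 4)
doe: right child of bat (depth 3)
owl: left child of pig (depth 5)
eel: right child of doe (depth 4)
jay: left child of owl (depth 6)

Leaves: asp, eel, jay, rat — 4 in total.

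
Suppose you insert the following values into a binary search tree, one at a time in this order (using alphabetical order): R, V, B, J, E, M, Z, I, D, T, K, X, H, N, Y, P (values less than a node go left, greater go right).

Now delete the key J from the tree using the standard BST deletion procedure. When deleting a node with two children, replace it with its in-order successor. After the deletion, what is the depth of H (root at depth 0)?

5

Insert R: tree is empty, so R becomes the root.
Insert V: V > R → go right. Place as right child of R.
Insert B: B < R → go left. Place as left child of R.
Insert J: J < R → go left; J > B → go right. Place as right child of B.
Insert E: E < R → go left; E > B → go right; E < J → go left. Place as left child of J.
Insert M: M < R → go left; M > B → go right; M > J → go right. Place as right child of J.
Insert Z: Z > R → go right; Z > V → go right. Place as right child of V.
Insert I: I < R → go left; I > B → go right; I < J → go left; I > E → go right. Place as right child of E.
Insert D: D < R → go left; D > B → go right; D < J → go left; D < E → go left. Place as left child of E.
Insert T: T > R → go right; T < V → go left. Place as left child of V.
Insert K: K < R → go left; K > B → go right; K > J → go right; K < M → go left. Place as left child of M.
Insert X: X > R → go right; X > V → go right; X < Z → go left. Place as left child of Z.
Insert H: H < R → go left; H > B → go right; H < J → go left; H > E → go right; H < I → go left. Place as left child of I.
Insert N: N < R → go left; N > B → go right; N > J → go right; N > M → go right. Place as right child of M.
Insert Y: Y > R → go right; Y > V → go right; Y < Z → go left; Y > X → go right. Place as right child of X.
Insert P: P < R → go left; P > B → go right; P > J → go right; P > M → go right; P > N → go right. Place as right child of N.

Delete J (two children — replace with in-order successor).
After deletion, path to H: R → B → K → E → I → H.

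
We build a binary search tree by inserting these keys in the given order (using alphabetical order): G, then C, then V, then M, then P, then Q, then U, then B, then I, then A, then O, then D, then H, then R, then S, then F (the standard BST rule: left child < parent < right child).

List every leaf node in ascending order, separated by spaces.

A F H O S

Insert G: tree is empty, so G becomes the root.
Insert C: C < G → go left. Place as left child of G.
Insert V: V > G → go right. Place as right child of G.
Insert M: M > G → go right; M < V → go left. Place as left child of V.
Insert P: P > G → go right; P < V → go left; P > M → go right. Place as right child of M.
Insert Q: Q > G → go right; Q < V → go left; Q > M → go right; Q > P → go right. Place as right child of P.
Insert U: U > G → go right; U < V → go left; U > M → go right; U > P → go right; U > Q → go right. Place as right child of Q.
Insert B: B < G → go left; B < C → go left. Place as left child of C.
Insert I: I > G → go right; I < V → go left; I < M → go left. Place as left child of M.
Insert A: A < G → go left; A < C → go left; A < B → go left. Place as left child of B.
Insert O: O > G → go right; O < V → go left; O > M → go right; O < P → go left. Place as left child of P.
Insert D: D < G → go left; D > C → go right. Place as right child of C.
Insert H: H > G → go right; H < V → go left; H < M → go left; H < I → go left. Place as left child of I.
Insert R: R > G → go right; R < V → go left; R > M → go right; R > P → go right; R > Q → go right; R < U → go left. Place as left child of U.
Insert S: S > G → go right; S < V → go left; S > M → go right; S > P → go right; S > Q → go right; S < U → go left; S > R → go right. Place as right child of R.
Insert F: F < G → go left; F > C → go right; F > D → go right. Place as right child of D.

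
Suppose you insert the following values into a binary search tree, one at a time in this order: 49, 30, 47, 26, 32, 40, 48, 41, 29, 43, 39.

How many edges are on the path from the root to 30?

1

Insert 49: tree is empty, so 49 becomes the root.
Insert 30: 30 < 49 → go left. Place as left child of 49.
Insert 47: 47 < 49 → go left; 47 > 30 → go right. Place as right child of 30.
Insert 26: 26 < 49 → go left; 26 < 30 → go left. Place as left child of 30.
Insert 32: 32 < 49 → go left; 32 > 30 → go right; 32 < 47 → go left. Place as left child of 47.
Insert 40: 40 < 49 → go left; 40 > 30 → go right; 40 < 47 → go left; 40 > 32 → go right. Place as right child of 32.
Insert 48: 48 < 49 → go left; 48 > 30 → go right; 48 > 47 → go right. Place as right child of 47.
Insert 41: 41 < 49 → go left; 41 > 30 → go right; 41 < 47 → go left; 41 > 32 → go right; 41 > 40 → go right. Place as right child of 40.
Insert 29: 29 < 49 → go left; 29 < 30 → go left; 29 > 26 → go right. Place as right child of 26.
Insert 43: 43 < 49 → go left; 43 > 30 → go right; 43 < 47 → go left; 43 > 32 → go right; 43 > 40 → go right; 43 > 41 → go right. Place as right child of 41.
Insert 39: 39 < 49 → go left; 39 > 30 → go right; 39 < 47 → go left; 39 > 32 → go right; 39 < 40 → go left. Place as left child of 40.

Path to 30: 49 → 30, which is 1 edge.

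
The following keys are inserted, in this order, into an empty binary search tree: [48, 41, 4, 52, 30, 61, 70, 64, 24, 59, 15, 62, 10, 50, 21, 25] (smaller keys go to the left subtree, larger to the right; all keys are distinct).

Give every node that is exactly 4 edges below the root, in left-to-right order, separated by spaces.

24 64

48: root
41: left child of 48 (depth 1)
4: left child of 41 (depth 2)
52: right child of 48 (depth 1)
30: right child of 4 (depth 3)
61: right child of 52 (depth 2)
70: right child of 61 (depth 3)
64: left child of 70 (depth 4)
24: left child of 30 (depth 4)
59: left child of 61 (depth 3)
15: left child of 24 (depth 5)
62: left child of 64 (depth 5)
10: left child of 15 (depth 6)
50: left child of 52 (depth 2)
21: right child of 15 (depth 6)
25: right child of 24 (depth 5)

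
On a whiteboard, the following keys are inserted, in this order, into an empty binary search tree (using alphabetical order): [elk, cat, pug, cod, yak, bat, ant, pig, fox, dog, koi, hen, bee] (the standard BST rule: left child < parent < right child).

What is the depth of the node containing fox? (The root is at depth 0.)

3

Resulting structure (node: left, right):
  elk: L=cat, R=pug
  cat: L=bat, R=cod
  pug: L=pig, R=yak
  cod: L=–, R=dog
  yak: L=–, R=–
  bat: L=ant, R=bee
  ant: L=–, R=–
  pig: L=fox, R=–
  fox: L=–, R=koi
  dog: L=–, R=–
  koi: L=hen, R=–
  hen: L=–, R=–
  bee: L=–, R=–

Path to fox: elk → pug → pig → fox, which is 3 edges.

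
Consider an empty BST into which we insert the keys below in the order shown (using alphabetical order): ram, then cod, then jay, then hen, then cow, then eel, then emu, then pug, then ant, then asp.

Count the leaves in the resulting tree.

3

Resulting structure (node: left, right):
  ram: L=cod, R=–
  cod: L=ant, R=jay
  jay: L=hen, R=pug
  hen: L=cow, R=–
  cow: L=–, R=eel
  eel: L=–, R=emu
  emu: L=–, R=–
  pug: L=–, R=–
  ant: L=–, R=asp
  asp: L=–, R=–

Leaves: asp, emu, pug — 3 in total.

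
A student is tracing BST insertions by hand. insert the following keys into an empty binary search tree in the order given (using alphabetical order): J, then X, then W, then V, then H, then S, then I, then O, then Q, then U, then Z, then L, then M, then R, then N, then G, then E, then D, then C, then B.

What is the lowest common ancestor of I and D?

Resulting structure (node: left, right):
  J: L=H, R=X
  X: L=W, R=Z
  W: L=V, R=–
  V: L=S, R=–
  H: L=G, R=I
  S: L=O, R=U
  I: L=–, R=–
  O: L=L, R=Q
  Q: L=–, R=R
  U: L=–, R=–
  Z: L=–, R=–
  L: L=–, R=M
  M: L=–, R=N
  R: L=–, R=–
  N: L=–, R=–
  G: L=E, R=–
  E: L=D, R=–
  D: L=C, R=–
  C: L=B, R=–
  B: L=–, R=–

Path to I: J → H → I
Path to D: J → H → G → E → D
The paths share a prefix ending at H, then split left and right.

H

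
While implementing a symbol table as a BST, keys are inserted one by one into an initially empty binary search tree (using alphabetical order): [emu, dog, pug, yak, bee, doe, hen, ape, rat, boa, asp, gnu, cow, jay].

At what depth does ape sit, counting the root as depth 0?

emu: root
dog: left child of emu (depth 1)
pug: right child of emu (depth 1)
yak: right child of pug (depth 2)
bee: left child of dog (depth 2)
doe: right child of bee (depth 3)
hen: left child of pug (depth 2)
ape: left child of bee (depth 3)
rat: left child of yak (depth 3)
boa: left child of doe (depth 4)
asp: right child of ape (depth 4)
gnu: left child of hen (depth 3)
cow: right child of boa (depth 5)
jay: right child of hen (depth 3)

Path to ape: emu → dog → bee → ape, which is 3 edges.

3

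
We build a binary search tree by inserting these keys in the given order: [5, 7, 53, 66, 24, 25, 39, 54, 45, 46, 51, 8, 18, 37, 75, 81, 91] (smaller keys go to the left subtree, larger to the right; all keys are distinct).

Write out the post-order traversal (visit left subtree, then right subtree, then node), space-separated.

Insert 5: tree is empty, so 5 becomes the root.
Insert 7: 7 > 5 → go right. Place as right child of 5.
Insert 53: 53 > 5 → go right; 53 > 7 → go right. Place as right child of 7.
Insert 66: 66 > 5 → go right; 66 > 7 → go right; 66 > 53 → go right. Place as right child of 53.
Insert 24: 24 > 5 → go right; 24 > 7 → go right; 24 < 53 → go left. Place as left child of 53.
Insert 25: 25 > 5 → go right; 25 > 7 → go right; 25 < 53 → go left; 25 > 24 → go right. Place as right child of 24.
Insert 39: 39 > 5 → go right; 39 > 7 → go right; 39 < 53 → go left; 39 > 24 → go right; 39 > 25 → go right. Place as right child of 25.
Insert 54: 54 > 5 → go right; 54 > 7 → go right; 54 > 53 → go right; 54 < 66 → go left. Place as left child of 66.
Insert 45: 45 > 5 → go right; 45 > 7 → go right; 45 < 53 → go left; 45 > 24 → go right; 45 > 25 → go right; 45 > 39 → go right. Place as right child of 39.
Insert 46: 46 > 5 → go right; 46 > 7 → go right; 46 < 53 → go left; 46 > 24 → go right; 46 > 25 → go right; 46 > 39 → go right; 46 > 45 → go right. Place as right child of 45.
Insert 51: 51 > 5 → go right; 51 > 7 → go right; 51 < 53 → go left; 51 > 24 → go right; 51 > 25 → go right; 51 > 39 → go right; 51 > 45 → go right; 51 > 46 → go right. Place as right child of 46.
Insert 8: 8 > 5 → go right; 8 > 7 → go right; 8 < 53 → go left; 8 < 24 → go left. Place as left child of 24.
Insert 18: 18 > 5 → go right; 18 > 7 → go right; 18 < 53 → go left; 18 < 24 → go left; 18 > 8 → go right. Place as right child of 8.
Insert 37: 37 > 5 → go right; 37 > 7 → go right; 37 < 53 → go left; 37 > 24 → go right; 37 > 25 → go right; 37 < 39 → go left. Place as left child of 39.
Insert 75: 75 > 5 → go right; 75 > 7 → go right; 75 > 53 → go right; 75 > 66 → go right. Place as right child of 66.
Insert 81: 81 > 5 → go right; 81 > 7 → go right; 81 > 53 → go right; 81 > 66 → go right; 81 > 75 → go right. Place as right child of 75.
Insert 91: 91 > 5 → go right; 91 > 7 → go right; 91 > 53 → go right; 91 > 66 → go right; 91 > 75 → go right; 91 > 81 → go right. Place as right child of 81.

18 8 37 51 46 45 39 25 24 54 91 81 75 66 53 7 5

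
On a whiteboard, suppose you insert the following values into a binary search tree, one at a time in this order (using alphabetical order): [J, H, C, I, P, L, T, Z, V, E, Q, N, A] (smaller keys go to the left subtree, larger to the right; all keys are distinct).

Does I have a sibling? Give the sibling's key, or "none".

Resulting structure (node: left, right):
  J: L=H, R=P
  H: L=C, R=I
  C: L=A, R=E
  I: L=–, R=–
  P: L=L, R=T
  L: L=–, R=N
  T: L=Q, R=Z
  Z: L=V, R=–
  V: L=–, R=–
  E: L=–, R=–
  Q: L=–, R=–
  N: L=–, R=–
  A: L=–, R=–

I's parent is H; the other child of H is C.

C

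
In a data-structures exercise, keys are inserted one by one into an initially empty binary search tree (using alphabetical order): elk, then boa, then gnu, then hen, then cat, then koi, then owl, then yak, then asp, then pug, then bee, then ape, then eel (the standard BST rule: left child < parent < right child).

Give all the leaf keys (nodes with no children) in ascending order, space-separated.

Insert elk: tree is empty, so elk becomes the root.
Insert boa: boa < elk → go left. Place as left child of elk.
Insert gnu: gnu > elk → go right. Place as right child of elk.
Insert hen: hen > elk → go right; hen > gnu → go right. Place as right child of gnu.
Insert cat: cat < elk → go left; cat > boa → go right. Place as right child of boa.
Insert koi: koi > elk → go right; koi > gnu → go right; koi > hen → go right. Place as right child of hen.
Insert owl: owl > elk → go right; owl > gnu → go right; owl > hen → go right; owl > koi → go right. Place as right child of koi.
Insert yak: yak > elk → go right; yak > gnu → go right; yak > hen → go right; yak > koi → go right; yak > owl → go right. Place as right child of owl.
Insert asp: asp < elk → go left; asp < boa → go left. Place as left child of boa.
Insert pug: pug > elk → go right; pug > gnu → go right; pug > hen → go right; pug > koi → go right; pug > owl → go right; pug < yak → go left. Place as left child of yak.
Insert bee: bee < elk → go left; bee < boa → go left; bee > asp → go right. Place as right child of asp.
Insert ape: ape < elk → go left; ape < boa → go left; ape < asp → go left. Place as left child of asp.
Insert eel: eel < elk → go left; eel > boa → go right; eel > cat → go right. Place as right child of cat.

ape bee eel pug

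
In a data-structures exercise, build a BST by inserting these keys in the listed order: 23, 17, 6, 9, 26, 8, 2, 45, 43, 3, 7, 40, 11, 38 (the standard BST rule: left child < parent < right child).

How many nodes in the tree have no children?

Insert 23: tree is empty, so 23 becomes the root.
Insert 17: 17 < 23 → go left. Place as left child of 23.
Insert 6: 6 < 23 → go left; 6 < 17 → go left. Place as left child of 17.
Insert 9: 9 < 23 → go left; 9 < 17 → go left; 9 > 6 → go right. Place as right child of 6.
Insert 26: 26 > 23 → go right. Place as right child of 23.
Insert 8: 8 < 23 → go left; 8 < 17 → go left; 8 > 6 → go right; 8 < 9 → go left. Place as left child of 9.
Insert 2: 2 < 23 → go left; 2 < 17 → go left; 2 < 6 → go left. Place as left child of 6.
Insert 45: 45 > 23 → go right; 45 > 26 → go right. Place as right child of 26.
Insert 43: 43 > 23 → go right; 43 > 26 → go right; 43 < 45 → go left. Place as left child of 45.
Insert 3: 3 < 23 → go left; 3 < 17 → go left; 3 < 6 → go left; 3 > 2 → go right. Place as right child of 2.
Insert 7: 7 < 23 → go left; 7 < 17 → go left; 7 > 6 → go right; 7 < 9 → go left; 7 < 8 → go left. Place as left child of 8.
Insert 40: 40 > 23 → go right; 40 > 26 → go right; 40 < 45 → go left; 40 < 43 → go left. Place as left child of 43.
Insert 11: 11 < 23 → go left; 11 < 17 → go left; 11 > 6 → go right; 11 > 9 → go right. Place as right child of 9.
Insert 38: 38 > 23 → go right; 38 > 26 → go right; 38 < 45 → go left; 38 < 43 → go left; 38 < 40 → go left. Place as left child of 40.

Leaves: 3, 7, 11, 38 — 4 in total.

4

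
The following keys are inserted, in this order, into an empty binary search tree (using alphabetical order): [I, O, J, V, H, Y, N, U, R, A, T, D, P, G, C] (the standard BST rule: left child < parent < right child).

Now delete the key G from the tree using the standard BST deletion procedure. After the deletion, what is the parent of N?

J

I: root
O: right child of I (depth 1)
J: left child of O (depth 2)
V: right child of O (depth 2)
H: left child of I (depth 1)
Y: right child of V (depth 3)
N: right child of J (depth 3)
U: left child of V (depth 3)
R: left child of U (depth 4)
A: left child of H (depth 2)
T: right child of R (depth 5)
D: right child of A (depth 3)
P: left child of R (depth 5)
G: right child of D (depth 4)
C: left child of D (depth 4)

Delete G (at most one child — splice it out).
After deletion, N's parent is J.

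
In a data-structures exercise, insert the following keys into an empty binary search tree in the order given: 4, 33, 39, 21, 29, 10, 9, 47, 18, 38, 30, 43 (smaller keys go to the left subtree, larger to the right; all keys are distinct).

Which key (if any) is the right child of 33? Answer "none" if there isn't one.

4: root
33: right child of 4 (depth 1)
39: right child of 33 (depth 2)
21: left child of 33 (depth 2)
29: right child of 21 (depth 3)
10: left child of 21 (depth 3)
9: left child of 10 (depth 4)
47: right child of 39 (depth 3)
18: right child of 10 (depth 4)
38: left child of 39 (depth 3)
30: right child of 29 (depth 4)
43: left child of 47 (depth 4)

39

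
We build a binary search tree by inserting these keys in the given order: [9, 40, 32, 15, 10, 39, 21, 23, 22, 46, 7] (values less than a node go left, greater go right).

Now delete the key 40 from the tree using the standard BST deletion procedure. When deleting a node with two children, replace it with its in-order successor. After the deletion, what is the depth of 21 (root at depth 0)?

4

9: root
40: right child of 9 (depth 1)
32: left child of 40 (depth 2)
15: left child of 32 (depth 3)
10: left child of 15 (depth 4)
39: right child of 32 (depth 3)
21: right child of 15 (depth 4)
23: right child of 21 (depth 5)
22: left child of 23 (depth 6)
46: right child of 40 (depth 2)
7: left child of 9 (depth 1)

Delete 40 (two children — replace with in-order successor).
After deletion, path to 21: 9 → 46 → 32 → 15 → 21.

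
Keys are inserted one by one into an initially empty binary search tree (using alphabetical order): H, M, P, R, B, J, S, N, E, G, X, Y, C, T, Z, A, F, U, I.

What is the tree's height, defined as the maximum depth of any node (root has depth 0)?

7

H: root
M: right child of H (depth 1)
P: right child of M (depth 2)
R: right child of P (depth 3)
B: left child of H (depth 1)
J: left child of M (depth 2)
S: right child of R (depth 4)
N: left child of P (depth 3)
E: right child of B (depth 2)
G: right child of E (depth 3)
X: right child of S (depth 5)
Y: right child of X (depth 6)
C: left child of E (depth 3)
T: left child of X (depth 6)
Z: right child of Y (depth 7)
A: left child of B (depth 2)
F: left child of G (depth 4)
U: right child of T (depth 7)
I: left child of J (depth 3)

The deepest node is Z at depth 7.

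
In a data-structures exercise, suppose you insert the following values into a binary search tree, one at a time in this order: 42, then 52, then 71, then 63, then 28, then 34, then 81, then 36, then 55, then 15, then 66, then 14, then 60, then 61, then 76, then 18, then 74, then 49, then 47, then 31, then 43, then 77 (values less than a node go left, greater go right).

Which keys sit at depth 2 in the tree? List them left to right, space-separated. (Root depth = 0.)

Insert 42: tree is empty, so 42 becomes the root.
Insert 52: 52 > 42 → go right. Place as right child of 42.
Insert 71: 71 > 42 → go right; 71 > 52 → go right. Place as right child of 52.
Insert 63: 63 > 42 → go right; 63 > 52 → go right; 63 < 71 → go left. Place as left child of 71.
Insert 28: 28 < 42 → go left. Place as left child of 42.
Insert 34: 34 < 42 → go left; 34 > 28 → go right. Place as right child of 28.
Insert 81: 81 > 42 → go right; 81 > 52 → go right; 81 > 71 → go right. Place as right child of 71.
Insert 36: 36 < 42 → go left; 36 > 28 → go right; 36 > 34 → go right. Place as right child of 34.
Insert 55: 55 > 42 → go right; 55 > 52 → go right; 55 < 71 → go left; 55 < 63 → go left. Place as left child of 63.
Insert 15: 15 < 42 → go left; 15 < 28 → go left. Place as left child of 28.
Insert 66: 66 > 42 → go right; 66 > 52 → go right; 66 < 71 → go left; 66 > 63 → go right. Place as right child of 63.
Insert 14: 14 < 42 → go left; 14 < 28 → go left; 14 < 15 → go left. Place as left child of 15.
Insert 60: 60 > 42 → go right; 60 > 52 → go right; 60 < 71 → go left; 60 < 63 → go left; 60 > 55 → go right. Place as right child of 55.
Insert 61: 61 > 42 → go right; 61 > 52 → go right; 61 < 71 → go left; 61 < 63 → go left; 61 > 55 → go right; 61 > 60 → go right. Place as right child of 60.
Insert 76: 76 > 42 → go right; 76 > 52 → go right; 76 > 71 → go right; 76 < 81 → go left. Place as left child of 81.
Insert 18: 18 < 42 → go left; 18 < 28 → go left; 18 > 15 → go right. Place as right child of 15.
Insert 74: 74 > 42 → go right; 74 > 52 → go right; 74 > 71 → go right; 74 < 81 → go left; 74 < 76 → go left. Place as left child of 76.
Insert 49: 49 > 42 → go right; 49 < 52 → go left. Place as left child of 52.
Insert 47: 47 > 42 → go right; 47 < 52 → go left; 47 < 49 → go left. Place as left child of 49.
Insert 31: 31 < 42 → go left; 31 > 28 → go right; 31 < 34 → go left. Place as left child of 34.
Insert 43: 43 > 42 → go right; 43 < 52 → go left; 43 < 49 → go left; 43 < 47 → go left. Place as left child of 47.
Insert 77: 77 > 42 → go right; 77 > 52 → go right; 77 > 71 → go right; 77 < 81 → go left; 77 > 76 → go right. Place as right child of 76.

15 34 49 71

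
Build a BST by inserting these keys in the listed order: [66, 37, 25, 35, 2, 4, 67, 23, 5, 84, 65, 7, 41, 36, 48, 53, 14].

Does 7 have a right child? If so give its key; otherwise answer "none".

14

Resulting structure (node: left, right):
  66: L=37, R=67
  37: L=25, R=65
  25: L=2, R=35
  35: L=–, R=36
  2: L=–, R=4
  4: L=–, R=23
  67: L=–, R=84
  23: L=5, R=–
  5: L=–, R=7
  84: L=–, R=–
  65: L=41, R=–
  7: L=–, R=14
  41: L=–, R=48
  36: L=–, R=–
  48: L=–, R=53
  53: L=–, R=–
  14: L=–, R=–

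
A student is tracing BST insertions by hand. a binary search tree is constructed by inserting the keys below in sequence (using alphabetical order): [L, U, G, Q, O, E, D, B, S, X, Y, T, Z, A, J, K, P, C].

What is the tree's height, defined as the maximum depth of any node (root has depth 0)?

5

Insert L: tree is empty, so L becomes the root.
Insert U: U > L → go right. Place as right child of L.
Insert G: G < L → go left. Place as left child of L.
Insert Q: Q > L → go right; Q < U → go left. Place as left child of U.
Insert O: O > L → go right; O < U → go left; O < Q → go left. Place as left child of Q.
Insert E: E < L → go left; E < G → go left. Place as left child of G.
Insert D: D < L → go left; D < G → go left; D < E → go left. Place as left child of E.
Insert B: B < L → go left; B < G → go left; B < E → go left; B < D → go left. Place as left child of D.
Insert S: S > L → go right; S < U → go left; S > Q → go right. Place as right child of Q.
Insert X: X > L → go right; X > U → go right. Place as right child of U.
Insert Y: Y > L → go right; Y > U → go right; Y > X → go right. Place as right child of X.
Insert T: T > L → go right; T < U → go left; T > Q → go right; T > S → go right. Place as right child of S.
Insert Z: Z > L → go right; Z > U → go right; Z > X → go right; Z > Y → go right. Place as right child of Y.
Insert A: A < L → go left; A < G → go left; A < E → go left; A < D → go left; A < B → go left. Place as left child of B.
Insert J: J < L → go left; J > G → go right. Place as right child of G.
Insert K: K < L → go left; K > G → go right; K > J → go right. Place as right child of J.
Insert P: P > L → go right; P < U → go left; P < Q → go left; P > O → go right. Place as right child of O.
Insert C: C < L → go left; C < G → go left; C < E → go left; C < D → go left; C > B → go right. Place as right child of B.

The deepest node is A at depth 5.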